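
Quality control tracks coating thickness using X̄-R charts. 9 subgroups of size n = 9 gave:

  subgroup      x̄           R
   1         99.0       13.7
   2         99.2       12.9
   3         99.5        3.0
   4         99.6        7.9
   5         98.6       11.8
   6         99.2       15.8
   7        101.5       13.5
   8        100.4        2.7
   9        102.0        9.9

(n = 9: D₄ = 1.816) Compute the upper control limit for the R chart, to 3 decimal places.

18.402

R̄ = (13.7 + 12.9 + 3.0 + 7.9 + 11.8 + 15.8 + 13.5 + 2.7 + 9.9) / 9 = 91.2000 / 9 = 10.1333
UCL_R = D₄·R̄ = 1.816 × 10.1333 = 18.4021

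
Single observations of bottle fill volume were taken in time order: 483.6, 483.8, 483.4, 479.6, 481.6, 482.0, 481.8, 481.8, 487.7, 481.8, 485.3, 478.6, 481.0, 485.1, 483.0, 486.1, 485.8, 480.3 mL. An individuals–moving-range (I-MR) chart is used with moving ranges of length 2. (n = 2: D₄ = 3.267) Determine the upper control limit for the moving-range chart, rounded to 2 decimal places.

8.94

Moving ranges: 0.2, 0.4, 3.8, 2.0, 0.4, 0.2, 0.0, 5.9, 5.9, 3.5, 6.7, 2.4, 4.1, 2.1, 3.1, 0.3, 5.5; M̄R̄ = 46.5000 / 17 = 2.7353
UCL_MR = D₄·M̄R̄ = 3.267 × 2.7353 = 8.9362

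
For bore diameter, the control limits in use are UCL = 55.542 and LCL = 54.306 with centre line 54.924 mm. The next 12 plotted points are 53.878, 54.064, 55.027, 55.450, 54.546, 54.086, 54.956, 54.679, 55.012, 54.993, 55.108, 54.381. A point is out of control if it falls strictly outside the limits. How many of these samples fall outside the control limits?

Compare each point to [54.306, 55.542]: sample 1 = 53.878 < LCL; sample 2 = 54.064 < LCL; sample 6 = 54.086 < LCL.

3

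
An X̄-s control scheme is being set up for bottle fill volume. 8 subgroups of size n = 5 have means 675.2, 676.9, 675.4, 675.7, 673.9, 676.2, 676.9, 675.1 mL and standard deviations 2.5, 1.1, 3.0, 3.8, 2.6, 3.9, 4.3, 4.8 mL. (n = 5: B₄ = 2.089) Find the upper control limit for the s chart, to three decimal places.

s̄ = (2.5 + 1.1 + 3.0 + 3.8 + 2.6 + 3.9 + 4.3 + 4.8) / 8 = 3.2500
UCL_s = B₄·s̄ = 2.089 × 3.2500 = 6.7893

6.789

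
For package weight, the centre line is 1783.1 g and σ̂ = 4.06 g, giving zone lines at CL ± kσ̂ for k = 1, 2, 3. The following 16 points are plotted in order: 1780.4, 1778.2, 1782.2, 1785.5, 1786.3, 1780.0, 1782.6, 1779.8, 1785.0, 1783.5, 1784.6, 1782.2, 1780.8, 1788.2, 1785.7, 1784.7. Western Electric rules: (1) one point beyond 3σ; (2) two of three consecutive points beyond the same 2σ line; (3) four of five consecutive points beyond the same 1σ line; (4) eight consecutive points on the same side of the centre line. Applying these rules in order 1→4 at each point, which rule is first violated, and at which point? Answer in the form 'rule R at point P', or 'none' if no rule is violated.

Zone of each point (C = within 1σ̂, B = 1σ̂–2σ̂, A = 2σ̂–3σ̂, * = beyond 3σ̂; sign = side of CL): 1:-C, 2:-B, 3:-C, 4:+C, 5:+C, 6:-C, 7:-C, 8:-C, 9:+C, 10:+C, 11:+C, 12:-C, 13:-C, 14:+B, 15:+C, 16:+C
No rule fires across all 16 points.

none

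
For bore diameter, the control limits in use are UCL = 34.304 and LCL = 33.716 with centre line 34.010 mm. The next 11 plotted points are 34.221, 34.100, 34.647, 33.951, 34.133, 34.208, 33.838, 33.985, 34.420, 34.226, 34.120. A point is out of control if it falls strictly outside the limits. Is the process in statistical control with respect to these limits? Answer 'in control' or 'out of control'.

Compare each point to [33.716, 34.304]: sample 3 = 34.647 > UCL; sample 9 = 34.420 > UCL.

out of control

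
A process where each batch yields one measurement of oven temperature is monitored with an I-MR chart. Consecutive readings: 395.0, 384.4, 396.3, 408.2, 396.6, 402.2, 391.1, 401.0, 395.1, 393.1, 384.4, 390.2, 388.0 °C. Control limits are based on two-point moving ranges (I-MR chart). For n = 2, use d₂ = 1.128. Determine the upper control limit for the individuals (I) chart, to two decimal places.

415.82

X̄ = (395.0 + 384.4 + 396.3 + 408.2 + 396.6 + 402.2 + 391.1 + 401.0 + 395.1 + 393.1 + 384.4 + 390.2 + 388.0) / 13 = 394.2769
Moving ranges: 10.6, 11.9, 11.9, 11.6, 5.6, 11.1, 9.9, 5.9, 2.0, 8.7, 5.8, 2.2; M̄R̄ = 97.2000 / 12 = 8.1000
UCL = X̄ + 3·M̄R̄/d₂ = 394.2769 + 3 × 8.1000 / 1.128 = 415.8195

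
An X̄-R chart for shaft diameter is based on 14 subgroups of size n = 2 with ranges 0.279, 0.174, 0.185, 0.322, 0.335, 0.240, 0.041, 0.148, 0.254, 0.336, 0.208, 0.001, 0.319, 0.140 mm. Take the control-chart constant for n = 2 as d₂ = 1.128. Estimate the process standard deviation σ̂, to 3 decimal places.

R̄ = (0.279 + 0.174 + 0.185 + 0.322 + 0.335 + 0.240 + 0.041 + 0.148 + 0.254 + 0.336 + 0.208 + 0.001 + 0.319 + 0.140) / 14 = 0.2130
σ̂ = R̄ / d₂ = 0.2130 / 1.128 = 0.1888

0.189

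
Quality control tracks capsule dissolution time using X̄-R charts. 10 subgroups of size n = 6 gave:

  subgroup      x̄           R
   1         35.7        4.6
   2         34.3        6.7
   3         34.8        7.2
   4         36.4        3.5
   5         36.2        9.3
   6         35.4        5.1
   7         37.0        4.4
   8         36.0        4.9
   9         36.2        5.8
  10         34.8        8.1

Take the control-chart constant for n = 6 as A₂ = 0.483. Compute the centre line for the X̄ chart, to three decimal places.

X̄̄ = (35.7 + 34.3 + 34.8 + 36.4 + 36.2 + 35.4 + 37.0 + 36.0 + 36.2 + 34.8) / 10 = 356.8000 / 10 = 35.6800
CL = X̄̄ = 35.6800

35.680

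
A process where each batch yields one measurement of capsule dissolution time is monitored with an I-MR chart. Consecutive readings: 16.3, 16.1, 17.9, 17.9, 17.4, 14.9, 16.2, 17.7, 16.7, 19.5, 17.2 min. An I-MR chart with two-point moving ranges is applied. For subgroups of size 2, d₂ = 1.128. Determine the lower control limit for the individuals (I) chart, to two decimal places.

13.38

X̄ = (16.3 + 16.1 + 17.9 + 17.9 + 17.4 + 14.9 + 16.2 + 17.7 + 16.7 + 19.5 + 17.2) / 11 = 17.0727
Moving ranges: 0.2, 1.8, 0.0, 0.5, 2.5, 1.3, 1.5, 1.0, 2.8, 2.3; M̄R̄ = 13.9000 / 10 = 1.3900
LCL = X̄ − 3·M̄R̄/d₂ = 17.0727 − 3 × 1.3900 / 1.128 = 13.3759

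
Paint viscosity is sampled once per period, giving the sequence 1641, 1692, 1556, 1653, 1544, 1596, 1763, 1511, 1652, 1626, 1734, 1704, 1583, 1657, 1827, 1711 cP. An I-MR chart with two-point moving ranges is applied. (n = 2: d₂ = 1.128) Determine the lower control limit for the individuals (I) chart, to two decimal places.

1360.57

X̄ = (1641 + 1692 + 1556 + 1653 + 1544 + 1596 + 1763 + 1511 + 1652 + 1626 + 1734 + 1704 + 1583 + 1657 + 1827 + 1711) / 16 = 1653.1250
Moving ranges: 51, 136, 97, 109, 52, 167, 252, 141, 26, 108, 30, 121, 74, 170, 116; M̄R̄ = 1650.0000 / 15 = 110.0000
LCL = X̄ − 3·M̄R̄/d₂ = 1653.1250 − 3 × 110.0000 / 1.128 = 1360.5718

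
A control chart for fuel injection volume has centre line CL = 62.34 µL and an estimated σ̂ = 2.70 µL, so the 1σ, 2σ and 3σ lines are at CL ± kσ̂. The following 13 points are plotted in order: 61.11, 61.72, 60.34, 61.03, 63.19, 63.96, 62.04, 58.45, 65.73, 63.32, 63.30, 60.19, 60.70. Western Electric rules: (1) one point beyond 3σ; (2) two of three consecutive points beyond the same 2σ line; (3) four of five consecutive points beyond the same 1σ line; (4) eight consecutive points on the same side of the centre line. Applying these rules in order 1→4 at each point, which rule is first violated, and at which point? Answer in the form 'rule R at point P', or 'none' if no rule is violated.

Zone of each point (C = within 1σ̂, B = 1σ̂–2σ̂, A = 2σ̂–3σ̂, * = beyond 3σ̂; sign = side of CL): 1:-C, 2:-C, 3:-C, 4:-C, 5:+C, 6:+C, 7:-C, 8:-B, 9:+B, 10:+C, 11:+C, 12:-C, 13:-C
No rule fires across all 13 points.

none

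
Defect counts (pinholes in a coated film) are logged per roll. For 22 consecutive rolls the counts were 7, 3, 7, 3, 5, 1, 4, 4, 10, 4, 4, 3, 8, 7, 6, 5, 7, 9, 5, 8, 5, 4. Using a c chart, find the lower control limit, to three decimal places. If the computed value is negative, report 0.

c̄ = (7 + 3 + 7 + 3 + 5 + 1 + 4 + 4 + 10 + 4 + 4 + 3 + 8 + 7 + 6 + 5 + 7 + 9 + 5 + 8 + 5 + 4) / 22 = 119 / 22 = 5.4091
LCL = c̄ − 3√c̄ = 5.4091 − 3 × 2.3257 = -1.5681 → 0 (cannot be negative)

0.000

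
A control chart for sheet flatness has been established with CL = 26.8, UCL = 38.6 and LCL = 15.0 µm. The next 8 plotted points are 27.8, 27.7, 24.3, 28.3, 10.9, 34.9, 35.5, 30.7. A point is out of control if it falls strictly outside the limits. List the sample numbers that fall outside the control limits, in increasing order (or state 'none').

5

Compare each point to [15.0, 38.6]: sample 5 = 10.9 < LCL.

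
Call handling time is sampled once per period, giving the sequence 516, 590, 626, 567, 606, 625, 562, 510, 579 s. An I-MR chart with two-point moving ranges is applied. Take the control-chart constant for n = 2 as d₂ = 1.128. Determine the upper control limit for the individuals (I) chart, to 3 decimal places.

X̄ = (516 + 590 + 626 + 567 + 606 + 625 + 562 + 510 + 579) / 9 = 575.6667
Moving ranges: 74, 36, 59, 39, 19, 63, 52, 69; M̄R̄ = 411.0000 / 8 = 51.3750
UCL = X̄ + 3·M̄R̄/d₂ = 575.6667 + 3 × 51.3750 / 1.128 = 712.3023

712.302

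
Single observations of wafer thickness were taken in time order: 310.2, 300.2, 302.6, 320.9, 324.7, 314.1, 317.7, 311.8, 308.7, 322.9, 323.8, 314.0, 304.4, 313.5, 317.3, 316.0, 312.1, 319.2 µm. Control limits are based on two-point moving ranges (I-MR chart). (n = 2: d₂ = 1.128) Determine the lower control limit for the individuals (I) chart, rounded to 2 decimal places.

295.75

X̄ = (310.2 + 300.2 + 302.6 + 320.9 + 324.7 + 314.1 + 317.7 + 311.8 + 308.7 + 322.9 + 323.8 + 314.0 + 304.4 + 313.5 + 317.3 + 316.0 + 312.1 + 319.2) / 18 = 314.1167
Moving ranges: 10.0, 2.4, 18.3, 3.8, 10.6, 3.6, 5.9, 3.1, 14.2, 0.9, 9.8, 9.6, 9.1, 3.8, 1.3, 3.9, 7.1; M̄R̄ = 117.4000 / 17 = 6.9059
LCL = X̄ − 3·M̄R̄/d₂ = 314.1167 − 3 × 6.9059 / 1.128 = 295.7500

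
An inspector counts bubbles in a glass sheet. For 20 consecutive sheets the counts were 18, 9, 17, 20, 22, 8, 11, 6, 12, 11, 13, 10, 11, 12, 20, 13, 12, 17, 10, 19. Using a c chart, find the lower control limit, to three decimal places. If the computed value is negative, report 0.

2.507

c̄ = (18 + 9 + 17 + 20 + 22 + 8 + 11 + 6 + 12 + 11 + 13 + 10 + 11 + 12 + 20 + 13 + 12 + 17 + 10 + 19) / 20 = 271 / 20 = 13.5500
LCL = c̄ − 3√c̄ = 13.5500 − 3 × 3.6810 = 2.5069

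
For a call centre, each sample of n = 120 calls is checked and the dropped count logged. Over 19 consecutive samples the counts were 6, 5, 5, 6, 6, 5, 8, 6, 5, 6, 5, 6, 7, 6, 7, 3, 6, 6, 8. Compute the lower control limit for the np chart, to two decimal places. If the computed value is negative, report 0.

p̄ = Σdᵢ / (k·n) = 112 / (19 × 120) = 0.04912
LCL = np̄ − 3·√(np̄(1−p̄)) = 5.8947 − 3 × 2.3675 = -1.2078 → 0 (negative, so LCL = 0)

0.00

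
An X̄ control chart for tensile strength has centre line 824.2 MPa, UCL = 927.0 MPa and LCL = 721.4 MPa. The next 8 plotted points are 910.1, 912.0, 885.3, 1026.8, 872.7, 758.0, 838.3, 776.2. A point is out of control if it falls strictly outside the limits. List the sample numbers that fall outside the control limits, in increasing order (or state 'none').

4

Compare each point to [721.4, 927.0]: sample 4 = 1026.8 > UCL.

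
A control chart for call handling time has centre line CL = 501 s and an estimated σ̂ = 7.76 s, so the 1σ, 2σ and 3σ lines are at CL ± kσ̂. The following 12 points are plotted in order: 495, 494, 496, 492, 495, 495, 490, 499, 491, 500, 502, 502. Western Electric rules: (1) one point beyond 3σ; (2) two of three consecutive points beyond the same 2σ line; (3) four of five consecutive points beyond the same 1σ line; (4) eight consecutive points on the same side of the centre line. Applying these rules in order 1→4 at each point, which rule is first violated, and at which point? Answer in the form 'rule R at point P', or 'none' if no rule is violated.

rule 4 at point 8

Zone of each point (C = within 1σ̂, B = 1σ̂–2σ̂, A = 2σ̂–3σ̂, * = beyond 3σ̂; sign = side of CL): 1:-C, 2:-C, 3:-C, 4:-B, 5:-C, 6:-C, 7:-B, 8:-C, 9:-B, 10:-C, 11:+C, 12:+C
Rule 4 (eight consecutive points on the same side of the centre line) is satisfied at point 8.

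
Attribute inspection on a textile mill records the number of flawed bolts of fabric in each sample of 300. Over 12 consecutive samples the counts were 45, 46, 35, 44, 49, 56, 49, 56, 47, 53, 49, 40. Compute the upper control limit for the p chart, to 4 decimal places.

p̄ = Σdᵢ / (k·n) = 569 / (12 × 300) = 0.15806
UCL = p̄ + 3·√(p̄(1−p̄)/n) = 0.15806 + 3 × √(0.15806×0.84194/300) = 0.15806 + 3 × 0.02106 = 0.22124

0.2212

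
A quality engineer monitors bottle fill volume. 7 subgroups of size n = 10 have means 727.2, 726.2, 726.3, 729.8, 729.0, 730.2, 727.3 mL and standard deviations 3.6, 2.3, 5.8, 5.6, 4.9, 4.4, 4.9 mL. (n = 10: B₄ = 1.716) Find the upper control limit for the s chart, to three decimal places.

s̄ = (3.6 + 2.3 + 5.8 + 5.6 + 4.9 + 4.4 + 4.9) / 7 = 4.5000
UCL_s = B₄·s̄ = 1.716 × 4.5000 = 7.7220

7.722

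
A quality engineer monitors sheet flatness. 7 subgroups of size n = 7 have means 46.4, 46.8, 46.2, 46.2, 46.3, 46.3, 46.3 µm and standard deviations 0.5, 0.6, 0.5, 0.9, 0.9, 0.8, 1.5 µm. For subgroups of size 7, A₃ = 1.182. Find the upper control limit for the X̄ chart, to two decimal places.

47.32

X̄̄ = (46.4 + 46.8 + 46.2 + 46.2 + 46.3 + 46.3 + 46.3) / 7 = 46.3571
s̄ = (0.5 + 0.6 + 0.5 + 0.9 + 0.9 + 0.8 + 1.5) / 7 = 0.8143
UCL = X̄̄ + A₃·s̄ = 46.3571 + 1.182 × 0.8143 = 47.3196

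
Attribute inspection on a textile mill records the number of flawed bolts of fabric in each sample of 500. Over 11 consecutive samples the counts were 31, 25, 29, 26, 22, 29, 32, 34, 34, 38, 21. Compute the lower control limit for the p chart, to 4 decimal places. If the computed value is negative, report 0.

p̄ = Σdᵢ / (k·n) = 321 / (11 × 500) = 0.05836
LCL = p̄ − 3·√(p̄(1−p̄)/n) = 0.05836 − 3 × 0.01048 = 0.02691

0.0269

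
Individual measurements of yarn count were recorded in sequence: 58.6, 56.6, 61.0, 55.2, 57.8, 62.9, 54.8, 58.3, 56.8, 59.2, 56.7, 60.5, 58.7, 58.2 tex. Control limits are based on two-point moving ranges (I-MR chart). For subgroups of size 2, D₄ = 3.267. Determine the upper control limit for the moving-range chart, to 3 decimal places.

Moving ranges: 2.0, 4.4, 5.8, 2.6, 5.1, 8.1, 3.5, 1.5, 2.4, 2.5, 3.8, 1.8, 0.5; M̄R̄ = 44.0000 / 13 = 3.3846
UCL_MR = D₄·M̄R̄ = 3.267 × 3.3846 = 11.0575

11.058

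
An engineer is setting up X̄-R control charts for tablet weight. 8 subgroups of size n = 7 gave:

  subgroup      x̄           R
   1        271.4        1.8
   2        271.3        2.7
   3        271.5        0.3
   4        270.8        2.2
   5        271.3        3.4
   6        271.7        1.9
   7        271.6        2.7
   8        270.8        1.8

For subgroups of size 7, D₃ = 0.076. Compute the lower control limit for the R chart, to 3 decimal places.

0.160

R̄ = (1.8 + 2.7 + 0.3 + 2.2 + 3.4 + 1.9 + 2.7 + 1.8) / 8 = 16.8000 / 8 = 2.1000
LCL_R = D₃·R̄ = 0.076 × 2.1000 = 0.1596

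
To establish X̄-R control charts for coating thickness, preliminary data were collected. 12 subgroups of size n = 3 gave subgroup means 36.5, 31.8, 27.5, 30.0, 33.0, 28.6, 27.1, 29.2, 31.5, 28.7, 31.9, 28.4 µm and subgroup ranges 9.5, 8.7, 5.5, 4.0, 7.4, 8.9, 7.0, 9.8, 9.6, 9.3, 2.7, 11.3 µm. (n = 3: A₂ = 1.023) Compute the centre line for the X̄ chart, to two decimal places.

X̄̄ = (36.5 + 31.8 + 27.5 + 30.0 + 33.0 + 28.6 + 27.1 + 29.2 + 31.5 + 28.7 + 31.9 + 28.4) / 12 = 364.2000 / 12 = 30.3500
CL = X̄̄ = 30.3500

30.35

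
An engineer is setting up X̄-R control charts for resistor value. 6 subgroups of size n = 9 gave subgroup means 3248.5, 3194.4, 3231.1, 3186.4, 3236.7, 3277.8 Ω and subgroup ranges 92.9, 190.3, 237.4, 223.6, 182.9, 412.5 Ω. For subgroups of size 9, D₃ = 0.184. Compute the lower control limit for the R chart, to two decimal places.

41.08

R̄ = (92.9 + 190.3 + 237.4 + 223.6 + 182.9 + 412.5) / 6 = 1339.6000 / 6 = 223.2667
LCL_R = D₃·R̄ = 0.184 × 223.2667 = 41.0811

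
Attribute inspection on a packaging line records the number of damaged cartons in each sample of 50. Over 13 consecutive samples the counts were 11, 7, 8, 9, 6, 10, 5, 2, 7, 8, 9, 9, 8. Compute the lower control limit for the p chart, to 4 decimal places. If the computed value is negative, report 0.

p̄ = Σdᵢ / (k·n) = 99 / (13 × 50) = 0.15231
LCL = p̄ − 3·√(p̄(1−p̄)/n) = 0.15231 − 3 × 0.05082 = -0.00014 → 0 (negative, so LCL = 0)

0.0000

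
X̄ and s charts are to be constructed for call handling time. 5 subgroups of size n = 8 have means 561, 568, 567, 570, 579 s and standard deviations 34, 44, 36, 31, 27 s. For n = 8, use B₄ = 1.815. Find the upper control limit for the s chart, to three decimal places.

s̄ = (34 + 44 + 36 + 31 + 27) / 5 = 34.4000
UCL_s = B₄·s̄ = 1.815 × 34.4000 = 62.4360

62.436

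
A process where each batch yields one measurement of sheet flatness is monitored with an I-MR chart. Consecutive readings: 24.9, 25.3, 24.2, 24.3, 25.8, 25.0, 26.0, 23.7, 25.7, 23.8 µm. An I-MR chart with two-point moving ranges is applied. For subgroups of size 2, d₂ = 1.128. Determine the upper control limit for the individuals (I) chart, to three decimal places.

28.150

X̄ = (24.9 + 25.3 + 24.2 + 24.3 + 25.8 + 25.0 + 26.0 + 23.7 + 25.7 + 23.8) / 10 = 24.8700
Moving ranges: 0.4, 1.1, 0.1, 1.5, 0.8, 1.0, 2.3, 2.0, 1.9; M̄R̄ = 11.1000 / 9 = 1.2333
UCL = X̄ + 3·M̄R̄/d₂ = 24.8700 + 3 × 1.2333 / 1.128 = 28.1501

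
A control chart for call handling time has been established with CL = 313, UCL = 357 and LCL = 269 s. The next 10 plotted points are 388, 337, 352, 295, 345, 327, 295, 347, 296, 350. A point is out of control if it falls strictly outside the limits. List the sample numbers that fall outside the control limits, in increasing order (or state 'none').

1

Compare each point to [269, 357]: sample 1 = 388 > UCL.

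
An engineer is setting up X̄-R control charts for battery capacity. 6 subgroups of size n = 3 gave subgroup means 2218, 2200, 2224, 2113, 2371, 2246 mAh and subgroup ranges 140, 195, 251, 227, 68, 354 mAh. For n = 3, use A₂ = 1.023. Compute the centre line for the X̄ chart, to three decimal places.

X̄̄ = (2218 + 2200 + 2224 + 2113 + 2371 + 2246) / 6 = 13372.0000 / 6 = 2228.6667
CL = X̄̄ = 2228.6667

2228.667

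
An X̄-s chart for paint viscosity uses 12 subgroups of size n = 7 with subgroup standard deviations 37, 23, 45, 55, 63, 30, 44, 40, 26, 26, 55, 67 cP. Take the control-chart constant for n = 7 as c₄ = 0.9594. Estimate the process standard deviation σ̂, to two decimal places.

s̄ = (37 + 23 + 45 + 55 + 63 + 30 + 44 + 40 + 26 + 26 + 55 + 67) / 12 = 42.5833
σ̂ = s̄ / c₄ = 42.5833 / 0.9594 = 44.3854

44.39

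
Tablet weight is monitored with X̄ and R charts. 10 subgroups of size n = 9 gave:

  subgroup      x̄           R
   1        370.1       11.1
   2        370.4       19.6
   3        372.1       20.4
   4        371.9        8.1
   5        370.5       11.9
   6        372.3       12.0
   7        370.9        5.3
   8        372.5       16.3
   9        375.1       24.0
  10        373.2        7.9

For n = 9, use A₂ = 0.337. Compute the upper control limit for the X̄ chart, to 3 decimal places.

376.503

X̄̄ = (370.1 + 370.4 + 372.1 + 371.9 + 370.5 + 372.3 + 370.9 + 372.5 + 375.1 + 373.2) / 10 = 3719.0000 / 10 = 371.9000
R̄ = (11.1 + 19.6 + 20.4 + 8.1 + 11.9 + 12.0 + 5.3 + 16.3 + 24.0 + 7.9) / 10 = 136.6000 / 10 = 13.6600
UCL = X̄̄ + A₂·R̄ = 371.9000 + 0.337 × 13.6600 = 376.5034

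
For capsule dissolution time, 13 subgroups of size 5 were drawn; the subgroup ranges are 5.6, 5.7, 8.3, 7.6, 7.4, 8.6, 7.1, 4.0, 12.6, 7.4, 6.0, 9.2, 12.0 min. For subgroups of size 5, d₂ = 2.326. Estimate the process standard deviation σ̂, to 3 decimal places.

R̄ = (5.6 + 5.7 + 8.3 + 7.6 + 7.4 + 8.6 + 7.1 + 4.0 + 12.6 + 7.4 + 6.0 + 9.2 + 12.0) / 13 = 7.8077
σ̂ = R̄ / d₂ = 7.8077 / 2.326 = 3.3567

3.357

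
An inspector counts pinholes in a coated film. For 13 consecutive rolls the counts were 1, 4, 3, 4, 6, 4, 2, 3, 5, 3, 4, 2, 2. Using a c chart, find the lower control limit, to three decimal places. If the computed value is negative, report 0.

0.000

c̄ = (1 + 4 + 3 + 4 + 6 + 4 + 2 + 3 + 5 + 3 + 4 + 2 + 2) / 13 = 43 / 13 = 3.3077
LCL = c̄ − 3√c̄ = 3.3077 − 3 × 1.8187 = -2.1484 → 0 (cannot be negative)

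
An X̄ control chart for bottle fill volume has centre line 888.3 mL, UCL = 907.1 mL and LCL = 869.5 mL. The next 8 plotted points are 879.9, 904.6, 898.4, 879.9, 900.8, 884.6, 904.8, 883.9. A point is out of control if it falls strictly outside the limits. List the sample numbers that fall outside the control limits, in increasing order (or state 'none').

All 8 points lie within [869.5, 907.1].

none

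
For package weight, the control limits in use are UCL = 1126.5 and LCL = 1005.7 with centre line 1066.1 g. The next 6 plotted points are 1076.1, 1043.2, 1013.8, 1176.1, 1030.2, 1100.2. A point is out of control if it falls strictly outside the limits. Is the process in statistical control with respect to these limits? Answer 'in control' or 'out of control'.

out of control

Compare each point to [1005.7, 1126.5]: sample 4 = 1176.1 > UCL.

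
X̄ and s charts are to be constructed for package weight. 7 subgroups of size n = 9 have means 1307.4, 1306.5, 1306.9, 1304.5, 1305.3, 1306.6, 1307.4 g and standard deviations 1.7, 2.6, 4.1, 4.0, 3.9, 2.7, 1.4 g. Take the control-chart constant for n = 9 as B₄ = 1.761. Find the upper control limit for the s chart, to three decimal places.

5.132

s̄ = (1.7 + 2.6 + 4.1 + 4.0 + 3.9 + 2.7 + 1.4) / 7 = 2.9143
UCL_s = B₄·s̄ = 1.761 × 2.9143 = 5.1321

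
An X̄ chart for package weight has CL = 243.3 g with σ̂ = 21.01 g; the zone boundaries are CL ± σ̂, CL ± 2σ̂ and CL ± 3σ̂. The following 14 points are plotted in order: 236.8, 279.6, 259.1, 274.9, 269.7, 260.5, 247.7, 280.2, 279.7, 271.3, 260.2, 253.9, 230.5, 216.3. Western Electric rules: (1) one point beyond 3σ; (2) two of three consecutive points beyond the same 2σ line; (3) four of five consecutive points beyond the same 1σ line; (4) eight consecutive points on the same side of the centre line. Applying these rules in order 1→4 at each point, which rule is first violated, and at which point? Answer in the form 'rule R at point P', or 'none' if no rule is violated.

rule 4 at point 9

Zone of each point (C = within 1σ̂, B = 1σ̂–2σ̂, A = 2σ̂–3σ̂, * = beyond 3σ̂; sign = side of CL): 1:-C, 2:+B, 3:+C, 4:+B, 5:+B, 6:+C, 7:+C, 8:+B, 9:+B, 10:+B, 11:+C, 12:+C, 13:-C, 14:-B
Rule 4 (eight consecutive points on the same side of the centre line) is satisfied at point 9.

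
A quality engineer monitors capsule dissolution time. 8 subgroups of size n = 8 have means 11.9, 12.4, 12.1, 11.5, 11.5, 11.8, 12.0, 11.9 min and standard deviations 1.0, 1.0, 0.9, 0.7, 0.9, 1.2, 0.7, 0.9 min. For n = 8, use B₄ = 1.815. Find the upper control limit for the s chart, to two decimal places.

1.66

s̄ = (1.0 + 1.0 + 0.9 + 0.7 + 0.9 + 1.2 + 0.7 + 0.9) / 8 = 0.9125
UCL_s = B₄·s̄ = 1.815 × 0.9125 = 1.6562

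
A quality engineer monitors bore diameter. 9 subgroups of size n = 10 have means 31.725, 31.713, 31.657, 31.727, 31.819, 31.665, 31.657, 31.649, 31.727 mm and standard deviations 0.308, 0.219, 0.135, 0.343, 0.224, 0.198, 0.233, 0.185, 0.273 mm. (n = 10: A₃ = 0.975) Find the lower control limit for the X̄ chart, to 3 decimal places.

31.475

X̄̄ = (31.725 + 31.713 + 31.657 + 31.727 + 31.819 + 31.665 + 31.657 + 31.649 + 31.727) / 9 = 31.7043
s̄ = (0.308 + 0.219 + 0.135 + 0.343 + 0.224 + 0.198 + 0.233 + 0.185 + 0.273) / 9 = 0.2353
LCL = X̄̄ − A₃·s̄ = 31.7043 − 0.975 × 0.2353 = 31.4749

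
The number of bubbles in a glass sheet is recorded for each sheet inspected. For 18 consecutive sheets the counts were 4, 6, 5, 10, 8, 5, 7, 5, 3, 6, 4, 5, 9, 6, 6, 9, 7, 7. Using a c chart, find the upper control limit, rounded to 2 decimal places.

13.71

c̄ = (4 + 6 + 5 + 10 + 8 + 5 + 7 + 5 + 3 + 6 + 4 + 5 + 9 + 6 + 6 + 9 + 7 + 7) / 18 = 112 / 18 = 6.2222
UCL = c̄ + 3√c̄ = 6.2222 + 3 × √6.2222 = 6.2222 + 3 × 2.4944 = 13.7055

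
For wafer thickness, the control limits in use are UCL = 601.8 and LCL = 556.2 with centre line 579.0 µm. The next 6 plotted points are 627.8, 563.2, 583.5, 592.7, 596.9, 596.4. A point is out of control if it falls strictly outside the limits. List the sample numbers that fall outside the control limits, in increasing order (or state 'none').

Compare each point to [556.2, 601.8]: sample 1 = 627.8 > UCL.

1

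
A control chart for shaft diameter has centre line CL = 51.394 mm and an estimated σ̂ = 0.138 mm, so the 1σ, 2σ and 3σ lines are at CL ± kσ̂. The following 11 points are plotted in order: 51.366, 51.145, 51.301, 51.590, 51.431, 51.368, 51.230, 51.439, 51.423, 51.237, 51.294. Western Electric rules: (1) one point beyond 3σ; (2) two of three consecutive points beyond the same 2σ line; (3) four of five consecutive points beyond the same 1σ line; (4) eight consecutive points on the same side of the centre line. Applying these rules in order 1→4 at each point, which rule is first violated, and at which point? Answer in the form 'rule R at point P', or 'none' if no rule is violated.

none

Zone of each point (C = within 1σ̂, B = 1σ̂–2σ̂, A = 2σ̂–3σ̂, * = beyond 3σ̂; sign = side of CL): 1:-C, 2:-B, 3:-C, 4:+B, 5:+C, 6:-C, 7:-B, 8:+C, 9:+C, 10:-B, 11:-C
No rule fires across all 11 points.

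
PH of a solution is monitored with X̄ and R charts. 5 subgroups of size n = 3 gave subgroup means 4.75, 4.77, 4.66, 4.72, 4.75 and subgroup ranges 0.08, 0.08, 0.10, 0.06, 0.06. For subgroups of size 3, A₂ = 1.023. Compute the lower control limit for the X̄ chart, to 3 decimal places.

X̄̄ = (4.75 + 4.77 + 4.66 + 4.72 + 4.75) / 5 = 23.6500 / 5 = 4.7300
R̄ = (0.08 + 0.08 + 0.10 + 0.06 + 0.06) / 5 = 0.3800 / 5 = 0.0760
LCL = X̄̄ − A₂·R̄ = 4.7300 − 1.023 × 0.0760 = 4.6523

4.652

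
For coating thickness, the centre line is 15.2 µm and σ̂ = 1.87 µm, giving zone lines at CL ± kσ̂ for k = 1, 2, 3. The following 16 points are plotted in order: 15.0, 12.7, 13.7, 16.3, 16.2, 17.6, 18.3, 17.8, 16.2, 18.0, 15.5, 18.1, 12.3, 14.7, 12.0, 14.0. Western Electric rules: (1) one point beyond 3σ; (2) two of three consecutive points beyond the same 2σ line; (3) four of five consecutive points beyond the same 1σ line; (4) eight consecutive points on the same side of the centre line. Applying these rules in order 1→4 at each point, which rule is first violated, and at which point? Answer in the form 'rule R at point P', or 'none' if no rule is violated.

rule 3 at point 10

Zone of each point (C = within 1σ̂, B = 1σ̂–2σ̂, A = 2σ̂–3σ̂, * = beyond 3σ̂; sign = side of CL): 1:-C, 2:-B, 3:-C, 4:+C, 5:+C, 6:+B, 7:+B, 8:+B, 9:+C, 10:+B, 11:+C, 12:+B, 13:-B, 14:-C, 15:-B, 16:-C
Rule 3 (four of five consecutive points beyond the same 1σ limit) is satisfied at point 10.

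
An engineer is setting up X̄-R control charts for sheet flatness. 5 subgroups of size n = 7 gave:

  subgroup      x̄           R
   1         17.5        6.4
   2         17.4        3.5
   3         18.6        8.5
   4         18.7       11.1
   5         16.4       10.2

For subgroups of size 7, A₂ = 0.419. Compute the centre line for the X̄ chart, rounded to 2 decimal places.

X̄̄ = (17.5 + 17.4 + 18.6 + 18.7 + 16.4) / 5 = 88.6000 / 5 = 17.7200
CL = X̄̄ = 17.7200

17.72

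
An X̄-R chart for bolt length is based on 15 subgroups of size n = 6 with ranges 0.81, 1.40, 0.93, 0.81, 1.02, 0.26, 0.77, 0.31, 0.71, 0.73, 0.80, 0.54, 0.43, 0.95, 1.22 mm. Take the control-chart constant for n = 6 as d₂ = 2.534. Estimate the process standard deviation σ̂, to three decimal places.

R̄ = (0.81 + 1.40 + 0.93 + 0.81 + 1.02 + 0.26 + 0.77 + 0.31 + 0.71 + 0.73 + 0.80 + 0.54 + 0.43 + 0.95 + 1.22) / 15 = 0.7793
σ̂ = R̄ / d₂ = 0.7793 / 2.534 = 0.3076

0.308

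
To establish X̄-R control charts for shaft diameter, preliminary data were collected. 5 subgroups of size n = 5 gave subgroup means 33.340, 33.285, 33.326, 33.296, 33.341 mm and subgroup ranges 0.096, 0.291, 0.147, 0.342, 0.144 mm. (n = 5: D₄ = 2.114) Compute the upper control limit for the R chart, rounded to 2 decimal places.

R̄ = (0.096 + 0.291 + 0.147 + 0.342 + 0.144) / 5 = 1.0200 / 5 = 0.2040
UCL_R = D₄·R̄ = 2.114 × 0.2040 = 0.4313

0.43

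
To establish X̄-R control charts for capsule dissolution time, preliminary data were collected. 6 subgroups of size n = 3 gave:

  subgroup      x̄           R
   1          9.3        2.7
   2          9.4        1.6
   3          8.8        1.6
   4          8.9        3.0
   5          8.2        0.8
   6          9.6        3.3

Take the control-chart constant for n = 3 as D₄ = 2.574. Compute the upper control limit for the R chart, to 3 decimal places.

5.577

R̄ = (2.7 + 1.6 + 1.6 + 3.0 + 0.8 + 3.3) / 6 = 13.0000 / 6 = 2.1667
UCL_R = D₄·R̄ = 2.574 × 2.1667 = 5.5770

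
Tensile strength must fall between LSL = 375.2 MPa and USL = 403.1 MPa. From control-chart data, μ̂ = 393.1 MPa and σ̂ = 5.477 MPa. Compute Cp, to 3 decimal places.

0.849

Cp = (USL − LSL) / (6σ̂) = (403.1 − 375.2) / (6 × 5.477) = 27.9000 / 32.8620 = 0.8490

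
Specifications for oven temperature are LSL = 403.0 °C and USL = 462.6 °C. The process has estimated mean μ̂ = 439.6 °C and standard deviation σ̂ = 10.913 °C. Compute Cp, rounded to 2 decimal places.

0.91

Cp = (USL − LSL) / (6σ̂) = (462.6 − 403.0) / (6 × 10.913) = 59.6000 / 65.4780 = 0.9102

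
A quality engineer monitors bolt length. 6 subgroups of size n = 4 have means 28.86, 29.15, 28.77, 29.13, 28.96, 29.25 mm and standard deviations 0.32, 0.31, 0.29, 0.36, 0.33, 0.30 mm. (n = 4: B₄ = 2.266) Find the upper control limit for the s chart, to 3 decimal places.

s̄ = (0.32 + 0.31 + 0.29 + 0.36 + 0.33 + 0.30) / 6 = 0.3183
UCL_s = B₄·s̄ = 2.266 × 0.3183 = 0.7213

0.721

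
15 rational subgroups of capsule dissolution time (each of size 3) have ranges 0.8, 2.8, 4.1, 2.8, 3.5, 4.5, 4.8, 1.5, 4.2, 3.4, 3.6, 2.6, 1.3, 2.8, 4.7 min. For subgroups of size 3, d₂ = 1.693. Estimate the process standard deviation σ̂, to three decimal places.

R̄ = (0.8 + 2.8 + 4.1 + 2.8 + 3.5 + 4.5 + 4.8 + 1.5 + 4.2 + 3.4 + 3.6 + 2.6 + 1.3 + 2.8 + 4.7) / 15 = 3.1600
σ̂ = R̄ / d₂ = 3.1600 / 1.693 = 1.8665

1.867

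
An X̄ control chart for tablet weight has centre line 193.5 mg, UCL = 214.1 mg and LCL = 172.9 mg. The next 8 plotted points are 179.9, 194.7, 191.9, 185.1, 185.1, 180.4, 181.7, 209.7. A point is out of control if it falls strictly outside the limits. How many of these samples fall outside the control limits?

0

All 8 points lie within [172.9, 214.1].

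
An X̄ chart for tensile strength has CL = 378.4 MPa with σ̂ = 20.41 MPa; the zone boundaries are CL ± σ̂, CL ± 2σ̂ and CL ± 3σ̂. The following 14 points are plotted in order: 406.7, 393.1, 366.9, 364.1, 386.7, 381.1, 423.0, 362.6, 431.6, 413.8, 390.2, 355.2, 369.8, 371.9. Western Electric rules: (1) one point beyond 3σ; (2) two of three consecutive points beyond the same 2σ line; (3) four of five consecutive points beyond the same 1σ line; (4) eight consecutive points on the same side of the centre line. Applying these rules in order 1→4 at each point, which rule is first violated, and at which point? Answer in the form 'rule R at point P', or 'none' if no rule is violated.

rule 2 at point 9

Zone of each point (C = within 1σ̂, B = 1σ̂–2σ̂, A = 2σ̂–3σ̂, * = beyond 3σ̂; sign = side of CL): 1:+B, 2:+C, 3:-C, 4:-C, 5:+C, 6:+C, 7:+A, 8:-C, 9:+A, 10:+B, 11:+C, 12:-B, 13:-C, 14:-C
Rule 2 (two of three consecutive points beyond the same 2σ limit) is satisfied at point 9.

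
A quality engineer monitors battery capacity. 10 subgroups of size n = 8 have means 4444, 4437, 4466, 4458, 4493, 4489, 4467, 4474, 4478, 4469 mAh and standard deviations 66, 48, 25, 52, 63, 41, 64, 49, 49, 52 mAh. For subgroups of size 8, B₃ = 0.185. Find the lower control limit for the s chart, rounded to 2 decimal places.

9.42

s̄ = (66 + 48 + 25 + 52 + 63 + 41 + 64 + 49 + 49 + 52) / 10 = 50.9000
LCL_s = B₃·s̄ = 0.185 × 50.9000 = 9.4165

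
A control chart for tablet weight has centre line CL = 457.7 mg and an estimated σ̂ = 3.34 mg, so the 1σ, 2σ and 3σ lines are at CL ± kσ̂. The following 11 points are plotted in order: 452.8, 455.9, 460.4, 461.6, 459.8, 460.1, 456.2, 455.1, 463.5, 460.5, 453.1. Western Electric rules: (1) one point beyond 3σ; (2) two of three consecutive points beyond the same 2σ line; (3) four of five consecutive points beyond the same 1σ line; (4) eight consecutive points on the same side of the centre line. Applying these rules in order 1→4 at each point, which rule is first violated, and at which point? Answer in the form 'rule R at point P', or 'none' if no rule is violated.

none

Zone of each point (C = within 1σ̂, B = 1σ̂–2σ̂, A = 2σ̂–3σ̂, * = beyond 3σ̂; sign = side of CL): 1:-B, 2:-C, 3:+C, 4:+B, 5:+C, 6:+C, 7:-C, 8:-C, 9:+B, 10:+C, 11:-B
No rule fires across all 11 points.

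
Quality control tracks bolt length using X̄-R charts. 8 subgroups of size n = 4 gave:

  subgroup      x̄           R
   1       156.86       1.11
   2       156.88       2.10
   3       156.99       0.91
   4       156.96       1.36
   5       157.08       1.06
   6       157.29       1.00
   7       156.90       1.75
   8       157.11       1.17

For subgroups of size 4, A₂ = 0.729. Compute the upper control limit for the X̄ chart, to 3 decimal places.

157.962

X̄̄ = (156.86 + 156.88 + 156.99 + 156.96 + 157.08 + 157.29 + 156.90 + 157.11) / 8 = 1256.0700 / 8 = 157.0088
R̄ = (1.11 + 2.10 + 0.91 + 1.36 + 1.06 + 1.00 + 1.75 + 1.17) / 8 = 10.4600 / 8 = 1.3075
UCL = X̄̄ + A₂·R̄ = 157.0088 + 0.729 × 1.3075 = 157.9619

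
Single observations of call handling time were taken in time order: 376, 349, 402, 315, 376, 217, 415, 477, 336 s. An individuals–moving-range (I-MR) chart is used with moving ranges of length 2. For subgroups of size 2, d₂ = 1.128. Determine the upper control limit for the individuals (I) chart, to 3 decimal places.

624.524

X̄ = (376 + 349 + 402 + 315 + 376 + 217 + 415 + 477 + 336) / 9 = 362.5556
Moving ranges: 27, 53, 87, 61, 159, 198, 62, 141; M̄R̄ = 788.0000 / 8 = 98.5000
UCL = X̄ + 3·M̄R̄/d₂ = 362.5556 + 3 × 98.5000 / 1.128 = 624.5236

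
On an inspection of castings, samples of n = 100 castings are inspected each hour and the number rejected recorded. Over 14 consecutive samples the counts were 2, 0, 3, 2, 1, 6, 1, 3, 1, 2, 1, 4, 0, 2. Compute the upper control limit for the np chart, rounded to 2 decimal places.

p̄ = Σdᵢ / (k·n) = 28 / (14 × 100) = 0.02000
UCL = np̄ + 3·√(np̄(1−p̄)) = 2.0000 + 3 × √(2.0000×0.98000) = 2.0000 + 3 × 1.4000 = 6.2000

6.20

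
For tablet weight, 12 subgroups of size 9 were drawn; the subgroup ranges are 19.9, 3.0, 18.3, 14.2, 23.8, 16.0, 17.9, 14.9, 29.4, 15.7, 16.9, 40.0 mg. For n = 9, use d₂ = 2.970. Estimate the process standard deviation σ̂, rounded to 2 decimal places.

R̄ = (19.9 + 3.0 + 18.3 + 14.2 + 23.8 + 16.0 + 17.9 + 14.9 + 29.4 + 15.7 + 16.9 + 40.0) / 12 = 19.1667
σ̂ = R̄ / d₂ = 19.1667 / 2.970 = 6.4534

6.45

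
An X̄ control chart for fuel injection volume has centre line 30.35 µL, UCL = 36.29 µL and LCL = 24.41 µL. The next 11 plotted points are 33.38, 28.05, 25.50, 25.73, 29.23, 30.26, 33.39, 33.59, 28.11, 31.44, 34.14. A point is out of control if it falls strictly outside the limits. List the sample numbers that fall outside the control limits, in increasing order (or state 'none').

All 11 points lie within [24.41, 36.29].

none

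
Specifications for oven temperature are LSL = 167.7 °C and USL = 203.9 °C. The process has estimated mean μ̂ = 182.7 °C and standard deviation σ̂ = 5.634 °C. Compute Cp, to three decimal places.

1.071

Cp = (USL − LSL) / (6σ̂) = (203.9 − 167.7) / (6 × 5.634) = 36.2000 / 33.8040 = 1.0709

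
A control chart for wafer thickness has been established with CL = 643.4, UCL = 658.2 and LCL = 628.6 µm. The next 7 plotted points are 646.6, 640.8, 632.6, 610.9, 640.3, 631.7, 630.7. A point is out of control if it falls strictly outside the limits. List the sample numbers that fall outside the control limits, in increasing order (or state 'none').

4

Compare each point to [628.6, 658.2]: sample 4 = 610.9 < LCL.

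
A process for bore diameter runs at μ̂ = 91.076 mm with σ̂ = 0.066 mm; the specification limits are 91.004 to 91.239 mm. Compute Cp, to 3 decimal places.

Cp = (USL − LSL) / (6σ̂) = (91.239 − 91.004) / (6 × 0.066) = 0.2350 / 0.3960 = 0.5934

0.593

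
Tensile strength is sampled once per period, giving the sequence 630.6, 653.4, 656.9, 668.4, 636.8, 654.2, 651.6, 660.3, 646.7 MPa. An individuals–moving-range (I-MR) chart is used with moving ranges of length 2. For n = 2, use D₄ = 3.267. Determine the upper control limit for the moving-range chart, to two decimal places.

Moving ranges: 22.8, 3.5, 11.5, 31.6, 17.4, 2.6, 8.7, 13.6; M̄R̄ = 111.7000 / 8 = 13.9625
UCL_MR = D₄·M̄R̄ = 3.267 × 13.9625 = 45.6155

45.62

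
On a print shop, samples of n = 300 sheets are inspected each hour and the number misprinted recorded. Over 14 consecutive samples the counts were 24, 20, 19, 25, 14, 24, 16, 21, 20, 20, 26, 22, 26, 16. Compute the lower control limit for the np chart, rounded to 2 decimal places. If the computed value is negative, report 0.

p̄ = Σdᵢ / (k·n) = 293 / (14 × 300) = 0.06976
LCL = np̄ − 3·√(np̄(1−p̄)) = 20.9286 − 3 × 4.4123 = 7.6916

7.69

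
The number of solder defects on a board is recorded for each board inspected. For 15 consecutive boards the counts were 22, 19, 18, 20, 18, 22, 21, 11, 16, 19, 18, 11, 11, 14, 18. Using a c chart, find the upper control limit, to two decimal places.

29.64

c̄ = (22 + 19 + 18 + 20 + 18 + 22 + 21 + 11 + 16 + 19 + 18 + 11 + 11 + 14 + 18) / 15 = 258 / 15 = 17.2000
UCL = c̄ + 3√c̄ = 17.2000 + 3 × √17.2000 = 17.2000 + 3 × 4.1473 = 29.6419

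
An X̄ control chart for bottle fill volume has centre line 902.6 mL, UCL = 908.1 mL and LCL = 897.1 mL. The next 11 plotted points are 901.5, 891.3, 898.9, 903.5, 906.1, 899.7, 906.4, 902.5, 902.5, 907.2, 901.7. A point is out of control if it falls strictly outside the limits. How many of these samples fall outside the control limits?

1

Compare each point to [897.1, 908.1]: sample 2 = 891.3 < LCL.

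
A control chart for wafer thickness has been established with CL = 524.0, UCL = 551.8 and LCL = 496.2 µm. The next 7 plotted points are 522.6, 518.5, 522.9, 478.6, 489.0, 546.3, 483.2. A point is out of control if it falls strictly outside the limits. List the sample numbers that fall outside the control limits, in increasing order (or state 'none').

4, 5, 7

Compare each point to [496.2, 551.8]: sample 4 = 478.6 < LCL; sample 5 = 489.0 < LCL; sample 7 = 483.2 < LCL.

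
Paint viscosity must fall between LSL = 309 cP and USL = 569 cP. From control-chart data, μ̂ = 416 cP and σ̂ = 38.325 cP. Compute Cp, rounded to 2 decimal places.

Cp = (USL − LSL) / (6σ̂) = (569 − 309) / (6 × 38.325) = 260.0000 / 229.9500 = 1.1307

1.13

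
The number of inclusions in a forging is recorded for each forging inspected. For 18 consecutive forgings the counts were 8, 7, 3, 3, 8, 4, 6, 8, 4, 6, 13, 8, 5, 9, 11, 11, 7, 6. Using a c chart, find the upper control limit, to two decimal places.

15.02

c̄ = (8 + 7 + 3 + 3 + 8 + 4 + 6 + 8 + 4 + 6 + 13 + 8 + 5 + 9 + 11 + 11 + 7 + 6) / 18 = 127 / 18 = 7.0556
UCL = c̄ + 3√c̄ = 7.0556 + 3 × √7.0556 = 7.0556 + 3 × 2.6562 = 15.0242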